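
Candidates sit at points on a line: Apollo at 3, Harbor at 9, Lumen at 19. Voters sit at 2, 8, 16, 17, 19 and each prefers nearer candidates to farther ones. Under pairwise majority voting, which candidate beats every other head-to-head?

Lumen

With single-peaked preferences on a line, the Condorcet winner is the candidate closest to the median voter.
The median voter (position 16) is closest to Lumen at 19.
Check: Lumen vs Apollo — voters closer to Lumen: 3 of 5.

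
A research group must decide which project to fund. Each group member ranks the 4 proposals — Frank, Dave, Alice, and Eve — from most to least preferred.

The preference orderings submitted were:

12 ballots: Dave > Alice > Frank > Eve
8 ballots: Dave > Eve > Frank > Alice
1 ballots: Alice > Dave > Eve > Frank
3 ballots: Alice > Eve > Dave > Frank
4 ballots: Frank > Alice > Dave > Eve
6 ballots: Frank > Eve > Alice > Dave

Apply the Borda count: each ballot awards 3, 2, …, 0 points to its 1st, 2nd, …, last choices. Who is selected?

Dave

Borda scores:
  Frank: 12·1 + 8·1 + 0 + 3·0 + 4·3 + 6·3 = 50
  Dave: 12·3 + 8·3 + 2 + 3·1 + 4·1 + 6·0 = 69
  Alice: 12·2 + 8·0 + 3 + 3·3 + 4·2 + 6·1 = 50
  Eve: 12·0 + 8·2 + 1 + 3·2 + 4·0 + 6·2 = 35
Dave has the highest total.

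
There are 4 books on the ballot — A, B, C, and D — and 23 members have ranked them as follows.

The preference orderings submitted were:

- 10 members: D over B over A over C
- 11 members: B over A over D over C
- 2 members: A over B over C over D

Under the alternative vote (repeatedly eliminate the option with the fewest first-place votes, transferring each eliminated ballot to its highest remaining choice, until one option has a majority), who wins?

B

Round 1: B 11, D 10, A 2, C 0. C has the fewest and is eliminated.
Round 2: B 11, D 10, A 2. A has the fewest and is eliminated.
Round 3: B 13, D 10. B has a majority.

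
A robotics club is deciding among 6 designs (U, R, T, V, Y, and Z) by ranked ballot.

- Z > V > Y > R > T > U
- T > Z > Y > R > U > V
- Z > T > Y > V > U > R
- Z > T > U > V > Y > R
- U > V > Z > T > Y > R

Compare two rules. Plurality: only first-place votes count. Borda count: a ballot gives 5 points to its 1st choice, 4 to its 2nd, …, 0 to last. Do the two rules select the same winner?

Yes

Plurality first-place counts: U 1, R 0, T 1, V 0, Y 0, Z 3 → Z.
Borda totals: U 10, R 4, T 16, V 12, Y 11, Z 22 → Z.
The two rules agree on Z.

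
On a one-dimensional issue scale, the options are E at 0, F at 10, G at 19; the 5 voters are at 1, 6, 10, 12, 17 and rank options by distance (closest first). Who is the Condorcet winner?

With single-peaked preferences on a line, the Condorcet winner is the candidate closest to the median voter.
The median voter (position 10) is closest to F at 10.
Check: F vs E — voters closer to F: 4 of 5.

F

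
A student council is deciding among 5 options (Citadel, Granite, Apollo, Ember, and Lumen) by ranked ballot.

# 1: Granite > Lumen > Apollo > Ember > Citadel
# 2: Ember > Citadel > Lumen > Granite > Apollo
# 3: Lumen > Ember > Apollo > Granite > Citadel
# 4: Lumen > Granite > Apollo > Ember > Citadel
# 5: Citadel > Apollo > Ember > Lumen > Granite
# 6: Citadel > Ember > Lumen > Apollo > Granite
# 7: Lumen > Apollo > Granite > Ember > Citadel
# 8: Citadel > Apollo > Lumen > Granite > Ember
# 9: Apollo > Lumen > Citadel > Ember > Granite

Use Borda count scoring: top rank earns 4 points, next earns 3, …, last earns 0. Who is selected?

Borda scores:
  Citadel: 0 + 3 + 0 + 0 + 4 + 4 + 0 + 4 + 2 = 17
  Granite: 4 + 1 + 1 + 3 + 0 + 0 + 2 + 1 + 0 = 12
  Apollo: 2 + 0 + 2 + 2 + 3 + 1 + 3 + 3 + 4 = 20
  Ember: 1 + 4 + 3 + 1 + 2 + 3 + 1 + 0 + 1 = 16
  Lumen: 3 + 2 + 4 + 4 + 1 + 2 + 4 + 2 + 3 = 25
Lumen has the highest total.

Lumen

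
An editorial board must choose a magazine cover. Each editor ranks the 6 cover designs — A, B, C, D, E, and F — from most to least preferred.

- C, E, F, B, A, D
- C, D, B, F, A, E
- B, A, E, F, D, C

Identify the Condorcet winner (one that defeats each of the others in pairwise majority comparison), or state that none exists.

C

Head-to-head results (3 voters total):
A vs B: B wins 3–0.
A vs C: C wins 2–1.
A vs D: A wins 2–1.
A vs E: A wins 2–1.
A vs F: F wins 2–1.
B vs C: C wins 2–1.
B vs D: B wins 2–1.
B vs E: B wins 2–1.
B vs F: B wins 2–1.
C vs D: C wins 2–1.
C vs E: C wins 2–1.
C vs F: C wins 2–1.
D vs E: E wins 2–1.
D vs F: F wins 2–1.
E vs F: E wins 2–1.
C beats each rival — A (2–1), B (2–1), D (2–1), E (2–1), F (2–1) — so C is the Condorcet winner.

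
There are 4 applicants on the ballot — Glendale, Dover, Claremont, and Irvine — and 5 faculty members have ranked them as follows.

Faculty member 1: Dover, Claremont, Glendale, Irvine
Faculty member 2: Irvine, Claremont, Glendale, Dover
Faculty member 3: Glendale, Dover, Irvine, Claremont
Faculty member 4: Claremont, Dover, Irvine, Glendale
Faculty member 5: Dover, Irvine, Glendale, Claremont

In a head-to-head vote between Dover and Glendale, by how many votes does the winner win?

1

Ballots ranking Dover above Glendale: 3.
Ballots ranking Glendale above Dover: 2.
Dover wins 3–2, a margin of 1.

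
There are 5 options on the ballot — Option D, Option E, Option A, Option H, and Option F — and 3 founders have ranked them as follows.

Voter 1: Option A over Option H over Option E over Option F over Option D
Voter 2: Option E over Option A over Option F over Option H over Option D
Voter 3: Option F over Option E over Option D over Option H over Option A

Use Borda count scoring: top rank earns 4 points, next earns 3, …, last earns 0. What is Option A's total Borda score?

Borda scores:
  Option D: 0 + 0 + 2 = 2
  Option E: 2 + 4 + 3 = 9
  Option A: 4 + 3 + 0 = 7
  Option H: 3 + 1 + 1 = 5
  Option F: 1 + 2 + 4 = 7

7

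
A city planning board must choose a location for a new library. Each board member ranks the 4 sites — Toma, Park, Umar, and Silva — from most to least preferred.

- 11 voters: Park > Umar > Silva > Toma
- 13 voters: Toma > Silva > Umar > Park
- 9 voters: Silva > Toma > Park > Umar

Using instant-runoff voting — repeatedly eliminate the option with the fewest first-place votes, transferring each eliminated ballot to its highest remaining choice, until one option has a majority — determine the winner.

Round 1: Toma 13, Park 11, Silva 9, Umar 0. Umar has the fewest and is eliminated.
Round 2: Toma 13, Park 11, Silva 9. Silva has the fewest and is eliminated.
Round 3: Toma 22, Park 11. Toma has a majority.

Toma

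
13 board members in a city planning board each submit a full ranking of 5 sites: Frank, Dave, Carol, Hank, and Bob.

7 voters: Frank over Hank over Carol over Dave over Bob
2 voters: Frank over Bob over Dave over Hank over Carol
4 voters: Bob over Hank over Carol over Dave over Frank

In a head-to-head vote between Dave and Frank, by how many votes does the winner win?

Ballots ranking Dave above Frank: 4.
Ballots ranking Frank above Dave: 7+2 = 9.
Frank wins 9–4, a margin of 5.

5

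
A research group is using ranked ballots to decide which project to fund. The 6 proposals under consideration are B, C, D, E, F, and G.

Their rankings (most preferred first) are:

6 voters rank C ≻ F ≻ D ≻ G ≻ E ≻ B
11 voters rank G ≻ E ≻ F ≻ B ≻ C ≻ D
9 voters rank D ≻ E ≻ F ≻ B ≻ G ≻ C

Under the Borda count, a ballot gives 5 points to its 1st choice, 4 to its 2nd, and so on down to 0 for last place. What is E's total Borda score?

Borda scores:
  B: 6·0 + 11·2 + 9·2 = 40
  C: 6·5 + 11·1 + 9·0 = 41
  D: 6·3 + 11·0 + 9·5 = 63
  E: 6·1 + 11·4 + 9·4 = 86
  F: 6·4 + 11·3 + 9·3 = 84
  G: 6·2 + 11·5 + 9·1 = 76

86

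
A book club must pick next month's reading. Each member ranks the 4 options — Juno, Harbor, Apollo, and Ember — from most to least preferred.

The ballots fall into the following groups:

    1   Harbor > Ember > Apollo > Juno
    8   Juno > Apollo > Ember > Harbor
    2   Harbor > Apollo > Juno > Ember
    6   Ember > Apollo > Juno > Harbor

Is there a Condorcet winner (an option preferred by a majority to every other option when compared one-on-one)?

Head-to-head results (17 voters total):
Juno vs Harbor: Juno wins 14–3.
Juno vs Apollo: Apollo wins 9–8.
Juno vs Ember: Juno wins 10–7.
Harbor vs Apollo: Apollo wins 14–3.
Harbor vs Ember: Ember wins 14–3.
Apollo vs Ember: Apollo wins 10–7.
Apollo beats each rival — Juno (9–8), Harbor (14–3), Ember (10–7) — so Apollo is the Condorcet winner.

Yes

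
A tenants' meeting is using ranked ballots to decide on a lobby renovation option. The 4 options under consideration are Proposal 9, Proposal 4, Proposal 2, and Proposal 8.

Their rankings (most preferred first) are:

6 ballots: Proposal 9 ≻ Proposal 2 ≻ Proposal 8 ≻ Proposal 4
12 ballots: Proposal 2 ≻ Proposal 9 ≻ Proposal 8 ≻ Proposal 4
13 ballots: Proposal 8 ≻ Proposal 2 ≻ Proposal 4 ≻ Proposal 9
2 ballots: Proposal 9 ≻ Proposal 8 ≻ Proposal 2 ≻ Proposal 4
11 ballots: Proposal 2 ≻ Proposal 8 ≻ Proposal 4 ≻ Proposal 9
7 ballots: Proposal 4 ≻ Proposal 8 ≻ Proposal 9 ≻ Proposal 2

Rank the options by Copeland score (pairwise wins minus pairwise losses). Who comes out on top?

Pairwise results:
  Proposal 9 vs Proposal 4: Proposal 4 wins 31–20.
  Proposal 9 vs Proposal 2: Proposal 2 wins 36–15.
  Proposal 9 vs Proposal 8: Proposal 8 wins 31–20.
  Proposal 4 vs Proposal 2: Proposal 2 wins 44–7.
  Proposal 4 vs Proposal 8: Proposal 8 wins 44–7.
  Proposal 2 vs Proposal 8: Proposal 2 wins 29–22.
Copeland scores (wins − losses):
  Proposal 9: 0 − 3 = -3
  Proposal 4: 1 − 2 = -1
  Proposal 2: 3 − 0 = 3
  Proposal 8: 2 − 1 = 1
Proposal 2 has the best Copeland score.

Proposal 2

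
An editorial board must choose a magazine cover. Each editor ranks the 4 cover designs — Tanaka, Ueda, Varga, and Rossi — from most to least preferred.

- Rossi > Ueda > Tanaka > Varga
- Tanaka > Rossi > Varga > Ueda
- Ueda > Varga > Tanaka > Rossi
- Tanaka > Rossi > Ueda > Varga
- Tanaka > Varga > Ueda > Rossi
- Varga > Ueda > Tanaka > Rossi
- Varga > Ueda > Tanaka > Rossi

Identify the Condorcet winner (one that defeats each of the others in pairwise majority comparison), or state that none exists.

Head-to-head results (7 voters total):
Tanaka vs Ueda: Ueda wins 4–3.
Tanaka vs Varga: Tanaka wins 4–3.
Tanaka vs Rossi: Tanaka wins 6–1.
Ueda vs Varga: Varga wins 4–3.
Ueda vs Rossi: Ueda wins 4–3.
Varga vs Rossi: Varga wins 4–3.
No candidate beats all others: Tanaka beats Varga beats Ueda beats Tanaka, a majority cycle.

There is no Condorcet winner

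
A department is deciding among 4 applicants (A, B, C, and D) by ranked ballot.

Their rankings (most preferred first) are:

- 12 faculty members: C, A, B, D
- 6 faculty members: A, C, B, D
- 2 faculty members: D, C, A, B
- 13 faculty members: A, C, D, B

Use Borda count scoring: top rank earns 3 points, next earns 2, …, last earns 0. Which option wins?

A

Borda scores:
  A: 12·2 + 6·3 + 2·1 + 13·3 = 83
  B: 12·1 + 6·1 + 2·0 + 13·0 = 18
  C: 12·3 + 6·2 + 2·2 + 13·2 = 78
  D: 12·0 + 6·0 + 2·3 + 13·1 = 19
A has the highest total.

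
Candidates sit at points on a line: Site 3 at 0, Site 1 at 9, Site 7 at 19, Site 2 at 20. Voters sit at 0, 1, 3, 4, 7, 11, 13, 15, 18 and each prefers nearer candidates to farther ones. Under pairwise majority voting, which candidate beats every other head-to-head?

With single-peaked preferences on a line, the Condorcet winner is the candidate closest to the median voter.
The median voter (position 7) is closest to Site 1 at 9.
Check: Site 1 vs Site 2 — voters closer to Site 1: 7 of 9.

Site 1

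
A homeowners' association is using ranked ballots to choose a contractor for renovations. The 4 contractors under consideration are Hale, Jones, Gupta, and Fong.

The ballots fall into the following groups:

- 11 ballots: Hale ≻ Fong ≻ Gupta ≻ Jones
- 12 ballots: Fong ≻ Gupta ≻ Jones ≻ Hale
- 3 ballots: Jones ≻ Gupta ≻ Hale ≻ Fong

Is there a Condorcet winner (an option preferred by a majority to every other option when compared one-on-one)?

Head-to-head results (26 voters total):
Hale vs Jones: Jones wins 15–11.
Hale vs Gupta: Gupta wins 15–11.
Hale vs Fong: Hale wins 14–12.
Jones vs Gupta: Gupta wins 23–3.
Jones vs Fong: Fong wins 23–3.
Gupta vs Fong: Fong wins 23–3.
No candidate beats all others: Hale beats Fong beats Jones beats Hale, a majority cycle.

No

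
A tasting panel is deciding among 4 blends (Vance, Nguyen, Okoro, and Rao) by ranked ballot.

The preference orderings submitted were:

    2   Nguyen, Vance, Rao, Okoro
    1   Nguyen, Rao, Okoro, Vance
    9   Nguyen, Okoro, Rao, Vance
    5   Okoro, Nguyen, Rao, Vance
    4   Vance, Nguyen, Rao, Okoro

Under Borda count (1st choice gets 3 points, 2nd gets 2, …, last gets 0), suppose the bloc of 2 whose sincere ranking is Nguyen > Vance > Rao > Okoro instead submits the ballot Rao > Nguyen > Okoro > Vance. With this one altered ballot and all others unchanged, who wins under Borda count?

Borda totals with the altered ballot: Vance 12, Nguyen 52, Okoro 36, Rao 26.
The winner is unchanged: still Nguyen.

Nguyen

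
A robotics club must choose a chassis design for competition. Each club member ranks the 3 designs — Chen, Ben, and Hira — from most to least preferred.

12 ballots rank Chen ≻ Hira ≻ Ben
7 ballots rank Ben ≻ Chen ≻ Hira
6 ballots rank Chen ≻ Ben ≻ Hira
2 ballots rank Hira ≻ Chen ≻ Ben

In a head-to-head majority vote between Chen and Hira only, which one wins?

Ballots ranking Chen above Hira: 12+7+6 = 25.
Ballots ranking Hira above Chen: 2.
Chen wins the head-to-head, 25–2.

Chen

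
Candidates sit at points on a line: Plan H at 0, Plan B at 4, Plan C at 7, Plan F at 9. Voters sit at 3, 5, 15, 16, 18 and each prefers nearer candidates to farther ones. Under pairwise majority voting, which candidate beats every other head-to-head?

Plan F

With single-peaked preferences on a line, the Condorcet winner is the candidate closest to the median voter.
The median voter (position 15) is closest to Plan F at 9.
Check: Plan F vs Plan B — voters closer to Plan F: 3 of 5.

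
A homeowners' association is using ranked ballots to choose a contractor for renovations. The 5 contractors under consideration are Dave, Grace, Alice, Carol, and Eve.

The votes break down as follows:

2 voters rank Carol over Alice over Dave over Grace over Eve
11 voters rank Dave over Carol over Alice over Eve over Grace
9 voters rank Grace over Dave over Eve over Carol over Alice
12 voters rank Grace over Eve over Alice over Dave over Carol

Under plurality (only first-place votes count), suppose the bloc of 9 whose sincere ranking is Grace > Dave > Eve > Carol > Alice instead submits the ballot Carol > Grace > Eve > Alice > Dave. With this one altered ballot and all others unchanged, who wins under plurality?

First-place totals with the altered ballot: Dave 11, Grace 12, Alice 0, Carol 11, Eve 0.
The winner is unchanged: still Grace.

Grace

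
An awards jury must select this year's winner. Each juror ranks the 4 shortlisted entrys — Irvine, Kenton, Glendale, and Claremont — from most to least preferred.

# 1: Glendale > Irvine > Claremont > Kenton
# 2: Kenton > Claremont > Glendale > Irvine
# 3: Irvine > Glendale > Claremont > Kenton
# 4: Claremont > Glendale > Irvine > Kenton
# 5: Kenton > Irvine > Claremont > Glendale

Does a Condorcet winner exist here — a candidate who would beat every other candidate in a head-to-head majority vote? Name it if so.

Head-to-head results (5 voters total):
Irvine vs Kenton: Irvine wins 3–2.
Irvine vs Glendale: Glendale wins 3–2.
Irvine vs Claremont: Irvine wins 3–2.
Kenton vs Glendale: Glendale wins 3–2.
Kenton vs Claremont: Claremont wins 3–2.
Glendale vs Claremont: Claremont wins 3–2.
No candidate beats all others: Irvine beats Claremont beats Glendale beats Irvine, a majority cycle.

There is no Condorcet winner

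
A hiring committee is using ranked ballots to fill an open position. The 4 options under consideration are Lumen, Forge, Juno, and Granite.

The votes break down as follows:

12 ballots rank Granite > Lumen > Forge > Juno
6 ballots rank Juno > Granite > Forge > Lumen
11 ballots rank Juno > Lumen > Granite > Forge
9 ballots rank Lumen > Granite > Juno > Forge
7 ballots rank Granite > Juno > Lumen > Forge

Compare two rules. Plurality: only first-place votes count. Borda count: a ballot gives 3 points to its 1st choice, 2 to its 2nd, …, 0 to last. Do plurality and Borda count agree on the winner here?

Plurality first-place counts: Lumen 9, Forge 0, Juno 17, Granite 19 → Granite.
Borda totals: Lumen 80, Forge 18, Juno 74, Granite 98 → Granite.
The two rules agree on Granite.

Yes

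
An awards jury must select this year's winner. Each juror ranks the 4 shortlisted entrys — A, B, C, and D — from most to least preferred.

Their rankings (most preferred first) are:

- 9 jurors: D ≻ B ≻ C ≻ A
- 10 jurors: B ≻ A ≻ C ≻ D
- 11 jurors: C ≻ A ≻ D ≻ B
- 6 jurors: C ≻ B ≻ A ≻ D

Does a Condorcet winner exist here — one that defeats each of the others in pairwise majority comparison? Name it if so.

No Condorcet winner

Head-to-head results (36 voters total):
A vs B: B wins 25–11.
A vs C: C wins 26–10.
A vs D: A wins 27–9.
B vs C: B wins 19–17.
B vs D: D wins 20–16.
C vs D: C wins 27–9.
No candidate beats all others: A beats D beats B beats A, a majority cycle.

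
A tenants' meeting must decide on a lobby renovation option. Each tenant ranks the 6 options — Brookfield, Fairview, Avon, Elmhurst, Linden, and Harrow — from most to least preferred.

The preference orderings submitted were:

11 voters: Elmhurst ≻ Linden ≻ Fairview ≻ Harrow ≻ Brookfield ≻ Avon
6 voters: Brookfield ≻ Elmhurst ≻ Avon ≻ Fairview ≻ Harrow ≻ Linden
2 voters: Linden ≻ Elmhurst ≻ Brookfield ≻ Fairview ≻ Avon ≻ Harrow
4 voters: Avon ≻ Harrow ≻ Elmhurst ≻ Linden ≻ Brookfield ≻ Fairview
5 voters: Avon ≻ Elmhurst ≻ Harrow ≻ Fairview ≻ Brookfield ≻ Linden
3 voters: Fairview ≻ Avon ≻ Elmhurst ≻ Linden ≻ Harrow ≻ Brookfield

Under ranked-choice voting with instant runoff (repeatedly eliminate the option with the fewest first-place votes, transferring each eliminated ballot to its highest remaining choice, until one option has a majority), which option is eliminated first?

Harrow

Round 1: Elmhurst 11, Avon 9, Brookfield 6, Fairview 3, Linden 2, Harrow 0. Harrow has the fewest and is eliminated.
Round 2: Elmhurst 11, Avon 9, Brookfield 6, Fairview 3, Linden 2. Linden has the fewest and is eliminated.
Round 3: Elmhurst 13, Avon 9, Brookfield 6, Fairview 3. Fairview has the fewest and is eliminated.
Round 4: Elmhurst 13, Avon 12, Brookfield 6. Brookfield has the fewest and is eliminated.
Round 5: Elmhurst 19, Avon 12. Elmhurst has a majority.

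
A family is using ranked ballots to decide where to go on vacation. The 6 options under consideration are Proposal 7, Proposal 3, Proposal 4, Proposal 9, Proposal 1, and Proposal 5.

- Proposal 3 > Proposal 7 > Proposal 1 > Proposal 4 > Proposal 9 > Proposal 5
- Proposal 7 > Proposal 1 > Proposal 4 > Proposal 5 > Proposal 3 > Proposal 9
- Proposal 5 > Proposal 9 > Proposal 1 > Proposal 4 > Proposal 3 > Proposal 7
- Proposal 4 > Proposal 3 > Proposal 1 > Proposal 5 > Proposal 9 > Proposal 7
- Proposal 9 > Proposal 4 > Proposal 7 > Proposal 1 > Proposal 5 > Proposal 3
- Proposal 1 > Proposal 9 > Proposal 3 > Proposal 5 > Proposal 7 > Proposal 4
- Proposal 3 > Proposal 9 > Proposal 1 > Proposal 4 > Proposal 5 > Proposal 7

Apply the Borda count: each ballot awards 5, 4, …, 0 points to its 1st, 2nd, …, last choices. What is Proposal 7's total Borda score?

Borda scores:
  Proposal 7: 4 + 5 + 0 + 0 + 3 + 1 + 0 = 13
  Proposal 3: 5 + 1 + 1 + 4 + 0 + 3 + 5 = 19
  Proposal 4: 2 + 3 + 2 + 5 + 4 + 0 + 2 = 18
  Proposal 9: 1 + 0 + 4 + 1 + 5 + 4 + 4 = 19
  Proposal 1: 3 + 4 + 3 + 3 + 2 + 5 + 3 = 23
  Proposal 5: 0 + 2 + 5 + 2 + 1 + 2 + 1 = 13

13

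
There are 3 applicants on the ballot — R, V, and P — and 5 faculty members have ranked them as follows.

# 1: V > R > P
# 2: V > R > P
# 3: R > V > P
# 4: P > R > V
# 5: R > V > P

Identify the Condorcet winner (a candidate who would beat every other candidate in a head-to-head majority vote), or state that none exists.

Head-to-head results (5 voters total):
R vs V: R wins 3–2.
R vs P: R wins 4–1.
V vs P: V wins 4–1.
R beats each rival — V (3–2), P (4–1) — so R is the Condorcet winner.

R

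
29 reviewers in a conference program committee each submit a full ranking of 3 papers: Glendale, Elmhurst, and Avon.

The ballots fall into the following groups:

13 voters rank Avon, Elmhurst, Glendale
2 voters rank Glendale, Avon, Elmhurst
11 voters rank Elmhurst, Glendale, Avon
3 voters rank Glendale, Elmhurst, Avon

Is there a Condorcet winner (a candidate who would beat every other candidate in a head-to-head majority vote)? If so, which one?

Head-to-head results (29 voters total):
Glendale vs Elmhurst: Elmhurst wins 24–5.
Glendale vs Avon: Glendale wins 16–13.
Elmhurst vs Avon: Avon wins 15–14.
No candidate beats all others: Glendale beats Avon beats Elmhurst beats Glendale, a majority cycle.

None — there is no Condorcet winner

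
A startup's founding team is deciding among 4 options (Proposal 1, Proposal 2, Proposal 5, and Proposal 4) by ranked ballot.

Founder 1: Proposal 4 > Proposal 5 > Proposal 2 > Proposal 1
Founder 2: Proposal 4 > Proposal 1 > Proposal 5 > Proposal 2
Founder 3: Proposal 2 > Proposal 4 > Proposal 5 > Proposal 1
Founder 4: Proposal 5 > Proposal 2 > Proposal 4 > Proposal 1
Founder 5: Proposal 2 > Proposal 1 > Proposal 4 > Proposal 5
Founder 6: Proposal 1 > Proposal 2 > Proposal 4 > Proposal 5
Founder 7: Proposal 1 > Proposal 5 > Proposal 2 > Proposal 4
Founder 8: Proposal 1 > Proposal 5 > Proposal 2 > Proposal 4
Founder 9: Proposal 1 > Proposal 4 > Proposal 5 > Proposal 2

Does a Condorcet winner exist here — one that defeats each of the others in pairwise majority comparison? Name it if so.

Proposal 1

Head-to-head results (9 voters total):
Proposal 1 vs Proposal 2: Proposal 1 wins 5–4.
Proposal 1 vs Proposal 5: Proposal 1 wins 6–3.
Proposal 1 vs Proposal 4: Proposal 1 wins 5–4.
Proposal 2 vs Proposal 5: Proposal 5 wins 6–3.
Proposal 2 vs Proposal 4: Proposal 2 wins 6–3.
Proposal 5 vs Proposal 4: Proposal 4 wins 6–3.
Proposal 1 beats each rival — Proposal 2 (5–4), Proposal 5 (6–3), Proposal 4 (5–4) — so Proposal 1 is the Condorcet winner.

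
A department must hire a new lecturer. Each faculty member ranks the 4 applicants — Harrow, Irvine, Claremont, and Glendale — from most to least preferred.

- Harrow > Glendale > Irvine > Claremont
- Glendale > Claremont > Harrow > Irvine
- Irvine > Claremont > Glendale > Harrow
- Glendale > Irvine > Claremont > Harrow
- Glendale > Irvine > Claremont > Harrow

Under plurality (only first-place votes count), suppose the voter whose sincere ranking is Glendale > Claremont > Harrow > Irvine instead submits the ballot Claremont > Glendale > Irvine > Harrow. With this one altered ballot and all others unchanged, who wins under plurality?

Glendale

First-place totals with the altered ballot: Harrow 1, Irvine 1, Claremont 1, Glendale 2.
The winner is unchanged: still Glendale.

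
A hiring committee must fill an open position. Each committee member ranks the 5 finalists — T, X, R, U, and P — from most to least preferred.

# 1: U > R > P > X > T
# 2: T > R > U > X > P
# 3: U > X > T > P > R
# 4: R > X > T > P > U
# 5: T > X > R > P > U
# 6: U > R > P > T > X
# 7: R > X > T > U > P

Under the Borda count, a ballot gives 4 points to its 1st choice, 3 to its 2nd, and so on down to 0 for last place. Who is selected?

R

Borda scores:
  T: 0 + 4 + 2 + 2 + 4 + 1 + 2 = 15
  X: 1 + 1 + 3 + 3 + 3 + 0 + 3 = 14
  R: 3 + 3 + 0 + 4 + 2 + 3 + 4 = 19
  U: 4 + 2 + 4 + 0 + 0 + 4 + 1 = 15
  P: 2 + 0 + 1 + 1 + 1 + 2 + 0 = 7
R has the highest total.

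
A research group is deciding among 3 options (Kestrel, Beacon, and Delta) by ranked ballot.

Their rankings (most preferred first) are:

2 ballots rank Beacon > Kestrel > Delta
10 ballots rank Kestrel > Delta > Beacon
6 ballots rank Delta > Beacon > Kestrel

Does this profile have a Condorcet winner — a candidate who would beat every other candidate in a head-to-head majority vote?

Yes

Head-to-head results (18 voters total):
Kestrel vs Beacon: Kestrel wins 10–8.
Kestrel vs Delta: Kestrel wins 12–6.
Beacon vs Delta: Delta wins 16–2.
Kestrel beats each rival — Beacon (10–8), Delta (12–6) — so Kestrel is the Condorcet winner.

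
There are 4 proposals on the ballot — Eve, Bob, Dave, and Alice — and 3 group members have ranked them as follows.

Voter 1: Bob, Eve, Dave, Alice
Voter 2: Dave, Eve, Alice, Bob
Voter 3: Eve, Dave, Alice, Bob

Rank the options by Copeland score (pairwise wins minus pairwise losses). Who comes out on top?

Eve

Pairwise results:
  Eve vs Bob: Eve wins 2–1.
  Eve vs Dave: Eve wins 2–1.
  Eve vs Alice: Eve wins 3–0.
  Bob vs Dave: Dave wins 2–1.
  Bob vs Alice: Alice wins 2–1.
  Dave vs Alice: Dave wins 3–0.
Copeland scores (wins − losses):
  Eve: 3 − 0 = 3
  Bob: 0 − 3 = -3
  Dave: 2 − 1 = 1
  Alice: 1 − 2 = -1
Eve has the best Copeland score.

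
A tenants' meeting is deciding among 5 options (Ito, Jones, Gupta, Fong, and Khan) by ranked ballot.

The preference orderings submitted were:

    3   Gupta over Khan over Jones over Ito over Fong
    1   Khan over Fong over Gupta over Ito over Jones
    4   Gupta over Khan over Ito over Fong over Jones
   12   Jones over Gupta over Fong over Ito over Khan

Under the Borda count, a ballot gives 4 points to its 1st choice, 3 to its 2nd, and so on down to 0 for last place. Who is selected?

Borda scores:
  Ito: 3·1 + 1 + 4·2 + 12·1 = 24
  Jones: 3·2 + 0 + 4·0 + 12·4 = 54
  Gupta: 3·4 + 2 + 4·4 + 12·3 = 66
  Fong: 3·0 + 3 + 4·1 + 12·2 = 31
  Khan: 3·3 + 4 + 4·3 + 12·0 = 25
Gupta has the highest total.

Gupta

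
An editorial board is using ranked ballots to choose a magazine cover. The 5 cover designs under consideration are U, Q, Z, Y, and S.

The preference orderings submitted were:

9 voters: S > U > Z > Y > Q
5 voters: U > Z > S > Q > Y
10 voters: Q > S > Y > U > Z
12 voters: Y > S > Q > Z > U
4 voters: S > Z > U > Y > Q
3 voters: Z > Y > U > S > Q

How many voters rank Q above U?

22

Ballots ranking Q above U: 10+12 = 22.
Ballots ranking U above Q: 9+5+4+3 = 21.
So 22 of 43 voters prefer Q to U.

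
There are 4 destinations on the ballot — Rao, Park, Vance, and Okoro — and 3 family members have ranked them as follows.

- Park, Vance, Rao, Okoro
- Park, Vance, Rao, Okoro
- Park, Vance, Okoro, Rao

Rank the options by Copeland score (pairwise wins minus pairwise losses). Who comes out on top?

Park

Pairwise results:
  Rao vs Park: Park wins 3–0.
  Rao vs Vance: Vance wins 3–0.
  Rao vs Okoro: Rao wins 2–1.
  Park vs Vance: Park wins 3–0.
  Park vs Okoro: Park wins 3–0.
  Vance vs Okoro: Vance wins 3–0.
Copeland scores (wins − losses):
  Rao: 1 − 2 = -1
  Park: 3 − 0 = 3
  Vance: 2 − 1 = 1
  Okoro: 0 − 3 = -3
Park has the best Copeland score.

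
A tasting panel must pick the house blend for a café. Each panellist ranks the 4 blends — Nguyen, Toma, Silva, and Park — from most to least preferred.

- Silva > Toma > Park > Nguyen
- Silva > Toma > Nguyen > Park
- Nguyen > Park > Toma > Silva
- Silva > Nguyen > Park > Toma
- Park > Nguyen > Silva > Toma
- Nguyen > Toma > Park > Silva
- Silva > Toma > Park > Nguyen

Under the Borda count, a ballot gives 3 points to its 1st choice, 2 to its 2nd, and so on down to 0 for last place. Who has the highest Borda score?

Borda scores:
  Nguyen: 0 + 1 + 3 + 2 + 2 + 3 + 0 = 11
  Toma: 2 + 2 + 1 + 0 + 0 + 2 + 2 = 9
  Silva: 3 + 3 + 0 + 3 + 1 + 0 + 3 = 13
  Park: 1 + 0 + 2 + 1 + 3 + 1 + 1 = 9
Silva has the highest total.

Silva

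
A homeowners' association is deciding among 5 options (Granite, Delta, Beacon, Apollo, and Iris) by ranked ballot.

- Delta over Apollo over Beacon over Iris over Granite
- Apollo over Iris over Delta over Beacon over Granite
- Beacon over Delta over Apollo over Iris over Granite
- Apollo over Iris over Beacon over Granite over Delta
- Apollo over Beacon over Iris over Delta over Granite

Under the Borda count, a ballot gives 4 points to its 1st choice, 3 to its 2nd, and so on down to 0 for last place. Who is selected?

Apollo

Borda scores:
  Granite: 0 + 0 + 0 + 1 + 0 = 1
  Delta: 4 + 2 + 3 + 0 + 1 = 10
  Beacon: 2 + 1 + 4 + 2 + 3 = 12
  Apollo: 3 + 4 + 2 + 4 + 4 = 17
  Iris: 1 + 3 + 1 + 3 + 2 = 10
Apollo has the highest total.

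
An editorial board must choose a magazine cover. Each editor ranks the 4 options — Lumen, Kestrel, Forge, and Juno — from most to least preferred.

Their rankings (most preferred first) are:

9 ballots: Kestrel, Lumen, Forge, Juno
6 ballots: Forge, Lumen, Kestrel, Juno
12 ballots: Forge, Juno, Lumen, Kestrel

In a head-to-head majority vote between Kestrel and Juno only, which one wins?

Kestrel

Ballots ranking Kestrel above Juno: 9+6 = 15.
Ballots ranking Juno above Kestrel: 12.
Kestrel wins the head-to-head, 15–12.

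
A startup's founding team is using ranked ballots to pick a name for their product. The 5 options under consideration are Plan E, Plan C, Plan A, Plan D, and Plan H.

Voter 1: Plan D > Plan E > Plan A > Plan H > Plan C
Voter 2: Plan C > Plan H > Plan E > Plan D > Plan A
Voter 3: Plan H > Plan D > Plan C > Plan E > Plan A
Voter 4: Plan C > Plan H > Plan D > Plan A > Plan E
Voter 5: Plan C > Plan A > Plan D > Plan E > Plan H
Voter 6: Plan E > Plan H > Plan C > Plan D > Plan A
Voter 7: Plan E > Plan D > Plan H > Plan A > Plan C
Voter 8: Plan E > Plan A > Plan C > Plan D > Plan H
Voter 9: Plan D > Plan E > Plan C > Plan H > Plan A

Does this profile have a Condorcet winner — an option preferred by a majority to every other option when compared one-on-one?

Head-to-head results (9 voters total):
Plan E vs Plan C: Plan E wins 5–4.
Plan E vs Plan A: Plan E wins 7–2.
Plan E vs Plan D: Plan D wins 5–4.
Plan E vs Plan H: Plan E wins 6–3.
Plan C vs Plan A: Plan C wins 6–3.
Plan C vs Plan D: Plan C wins 5–4.
Plan C vs Plan H: Plan C wins 5–4.
Plan A vs Plan D: Plan D wins 7–2.
Plan A vs Plan H: Plan H wins 6–3.
Plan D vs Plan H: Plan D wins 5–4.
No candidate beats all others: Plan E beats Plan C beats Plan D beats Plan E, a majority cycle.

No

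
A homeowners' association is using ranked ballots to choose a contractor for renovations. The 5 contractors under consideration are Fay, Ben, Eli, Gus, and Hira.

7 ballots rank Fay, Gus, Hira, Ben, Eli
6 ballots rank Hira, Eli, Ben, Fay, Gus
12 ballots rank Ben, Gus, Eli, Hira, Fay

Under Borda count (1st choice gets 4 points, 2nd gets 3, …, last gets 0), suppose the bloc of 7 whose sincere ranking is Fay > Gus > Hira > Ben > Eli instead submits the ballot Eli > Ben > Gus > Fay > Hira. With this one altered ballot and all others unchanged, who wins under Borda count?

Ben

Borda totals with the altered ballot: Fay 13, Ben 81, Eli 70, Gus 50, Hira 36.
The winner is unchanged: still Ben.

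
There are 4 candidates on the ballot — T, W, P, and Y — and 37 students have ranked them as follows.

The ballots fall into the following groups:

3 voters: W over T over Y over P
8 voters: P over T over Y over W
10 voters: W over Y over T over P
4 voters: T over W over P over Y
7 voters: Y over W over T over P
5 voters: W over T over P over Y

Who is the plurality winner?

W

First-place vote totals:
  T: 4
  W: 18
  P: 8
  Y: 7
W has the most first-place votes.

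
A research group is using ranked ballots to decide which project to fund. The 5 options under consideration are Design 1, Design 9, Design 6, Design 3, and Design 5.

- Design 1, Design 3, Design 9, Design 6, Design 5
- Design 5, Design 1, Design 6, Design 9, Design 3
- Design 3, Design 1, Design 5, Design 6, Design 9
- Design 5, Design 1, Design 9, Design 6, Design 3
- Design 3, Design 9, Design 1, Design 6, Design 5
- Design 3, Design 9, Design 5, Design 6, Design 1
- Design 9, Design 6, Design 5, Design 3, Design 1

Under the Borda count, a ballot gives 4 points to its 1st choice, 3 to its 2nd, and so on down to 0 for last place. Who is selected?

Design 3

Borda scores:
  Design 1: 4 + 3 + 3 + 3 + 2 + 0 + 0 = 15
  Design 9: 2 + 1 + 0 + 2 + 3 + 3 + 4 = 15
  Design 6: 1 + 2 + 1 + 1 + 1 + 1 + 3 = 10
  Design 3: 3 + 0 + 4 + 0 + 4 + 4 + 1 = 16
  Design 5: 0 + 4 + 2 + 4 + 0 + 2 + 2 = 14
Design 3 has the highest total.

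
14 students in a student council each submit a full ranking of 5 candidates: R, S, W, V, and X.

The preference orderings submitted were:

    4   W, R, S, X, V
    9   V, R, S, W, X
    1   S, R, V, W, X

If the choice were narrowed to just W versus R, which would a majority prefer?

Ballots ranking W above R: 4.
Ballots ranking R above W: 9+1 = 10.
R wins the head-to-head, 10–4.

R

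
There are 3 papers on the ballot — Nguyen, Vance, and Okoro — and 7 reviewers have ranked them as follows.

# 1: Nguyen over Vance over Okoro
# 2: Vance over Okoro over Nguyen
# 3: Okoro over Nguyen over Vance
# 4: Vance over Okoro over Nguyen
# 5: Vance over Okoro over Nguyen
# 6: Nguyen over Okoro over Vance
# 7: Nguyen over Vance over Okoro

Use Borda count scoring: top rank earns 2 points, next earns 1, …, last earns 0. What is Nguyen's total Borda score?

7

Borda scores:
  Nguyen: 2 + 0 + 1 + 0 + 0 + 2 + 2 = 7
  Vance: 1 + 2 + 0 + 2 + 2 + 0 + 1 = 8
  Okoro: 0 + 1 + 2 + 1 + 1 + 1 + 0 = 6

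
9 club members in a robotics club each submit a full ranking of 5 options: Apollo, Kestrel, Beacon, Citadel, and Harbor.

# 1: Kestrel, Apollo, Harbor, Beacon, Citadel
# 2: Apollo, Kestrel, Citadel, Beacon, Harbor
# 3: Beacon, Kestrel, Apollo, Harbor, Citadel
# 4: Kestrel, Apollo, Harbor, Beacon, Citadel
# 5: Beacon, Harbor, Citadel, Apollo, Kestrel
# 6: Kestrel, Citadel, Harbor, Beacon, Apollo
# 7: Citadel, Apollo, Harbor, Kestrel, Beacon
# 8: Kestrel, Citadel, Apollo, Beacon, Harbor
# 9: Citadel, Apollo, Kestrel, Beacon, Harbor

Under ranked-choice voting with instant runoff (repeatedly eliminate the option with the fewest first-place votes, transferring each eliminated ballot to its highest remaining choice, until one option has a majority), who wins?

Kestrel

Round 1: Kestrel 4, Beacon 2, Citadel 2, Apollo 1, Harbor 0. Harbor has the fewest and is eliminated.
Round 2: Kestrel 4, Beacon 2, Citadel 2, Apollo 1. Apollo has the fewest and is eliminated.
Round 3: Kestrel 5, Beacon 2, Citadel 2. Kestrel has a majority.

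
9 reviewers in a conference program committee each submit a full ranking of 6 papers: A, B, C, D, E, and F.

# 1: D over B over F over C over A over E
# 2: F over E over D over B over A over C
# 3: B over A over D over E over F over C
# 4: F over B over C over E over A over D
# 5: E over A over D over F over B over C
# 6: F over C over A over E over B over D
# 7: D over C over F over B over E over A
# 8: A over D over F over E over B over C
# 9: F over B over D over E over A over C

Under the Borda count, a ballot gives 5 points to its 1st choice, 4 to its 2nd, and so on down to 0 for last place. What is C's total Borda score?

Borda scores:
  A: 1 + 1 + 4 + 1 + 4 + 3 + 0 + 5 + 1 = 20
  B: 4 + 2 + 5 + 4 + 1 + 1 + 2 + 1 + 4 = 24
  C: 2 + 0 + 0 + 3 + 0 + 4 + 4 + 0 + 0 = 13
  D: 5 + 3 + 3 + 0 + 3 + 0 + 5 + 4 + 3 = 26
  E: 0 + 4 + 2 + 2 + 5 + 2 + 1 + 2 + 2 = 20
  F: 3 + 5 + 1 + 5 + 2 + 5 + 3 + 3 + 5 = 32

13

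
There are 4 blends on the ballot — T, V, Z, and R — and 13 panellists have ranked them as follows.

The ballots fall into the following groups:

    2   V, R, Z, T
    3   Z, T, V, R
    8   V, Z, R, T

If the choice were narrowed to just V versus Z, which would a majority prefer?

Ballots ranking V above Z: 2+8 = 10.
Ballots ranking Z above V: 3.
V wins the head-to-head, 10–3.

V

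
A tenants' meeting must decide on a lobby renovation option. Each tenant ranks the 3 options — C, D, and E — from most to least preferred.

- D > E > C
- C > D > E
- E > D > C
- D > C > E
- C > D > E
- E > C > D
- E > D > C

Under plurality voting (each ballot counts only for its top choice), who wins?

First-place vote totals:
  C: 2
  D: 2
  E: 3
E has the most first-place votes.

E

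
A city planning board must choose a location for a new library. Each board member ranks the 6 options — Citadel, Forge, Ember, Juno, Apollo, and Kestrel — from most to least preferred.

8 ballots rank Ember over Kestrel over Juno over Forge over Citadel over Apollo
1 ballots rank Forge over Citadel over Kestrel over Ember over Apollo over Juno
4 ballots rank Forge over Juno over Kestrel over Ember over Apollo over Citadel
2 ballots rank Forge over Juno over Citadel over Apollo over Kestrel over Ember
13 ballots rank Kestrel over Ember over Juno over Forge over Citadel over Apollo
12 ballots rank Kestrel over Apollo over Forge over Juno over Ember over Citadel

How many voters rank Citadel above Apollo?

24

Ballots ranking Citadel above Apollo: 8+1+2+13 = 24.
Ballots ranking Apollo above Citadel: 4+12 = 16.
So 24 of 40 voters prefer Citadel to Apollo.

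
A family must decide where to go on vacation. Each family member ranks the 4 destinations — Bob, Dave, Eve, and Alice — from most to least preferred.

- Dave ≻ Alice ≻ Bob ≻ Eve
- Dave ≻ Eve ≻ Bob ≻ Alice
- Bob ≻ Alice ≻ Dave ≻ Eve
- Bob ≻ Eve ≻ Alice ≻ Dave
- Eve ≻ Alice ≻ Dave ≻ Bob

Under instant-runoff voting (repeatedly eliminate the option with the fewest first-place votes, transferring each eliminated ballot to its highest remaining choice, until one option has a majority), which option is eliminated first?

Round 1: Bob 2, Dave 2, Eve 1, Alice 0. Alice has the fewest and is eliminated.
Round 2: Bob 2, Dave 2, Eve 1. Eve has the fewest and is eliminated.
Round 3: Dave 3, Bob 2. Dave has a majority.

Alice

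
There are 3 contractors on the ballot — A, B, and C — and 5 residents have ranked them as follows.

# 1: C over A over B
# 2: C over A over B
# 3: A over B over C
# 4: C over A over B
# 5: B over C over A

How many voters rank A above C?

Ballots ranking A above C: 1.
Ballots ranking C above A: 4.
So 1 of 5 voters prefer A to C.

1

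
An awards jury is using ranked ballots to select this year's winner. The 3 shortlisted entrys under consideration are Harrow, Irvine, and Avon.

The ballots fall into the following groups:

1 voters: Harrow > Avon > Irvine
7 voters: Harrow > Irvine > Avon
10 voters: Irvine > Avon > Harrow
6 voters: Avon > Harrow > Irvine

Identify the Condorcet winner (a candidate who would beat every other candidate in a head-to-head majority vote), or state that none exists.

Head-to-head results (24 voters total):
Harrow vs Irvine: Harrow wins 14–10.
Harrow vs Avon: Avon wins 16–8.
Irvine vs Avon: Irvine wins 17–7.
No candidate beats all others: Harrow beats Irvine beats Avon beats Harrow, a majority cycle.

No Condorcet winner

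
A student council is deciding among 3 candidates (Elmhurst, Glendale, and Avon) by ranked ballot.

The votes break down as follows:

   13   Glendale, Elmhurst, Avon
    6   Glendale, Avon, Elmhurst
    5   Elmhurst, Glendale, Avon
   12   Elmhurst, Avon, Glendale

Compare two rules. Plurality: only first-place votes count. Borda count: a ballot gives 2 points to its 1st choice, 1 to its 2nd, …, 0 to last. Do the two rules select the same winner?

No

Plurality first-place counts: Elmhurst 17, Glendale 19, Avon 0 → Glendale.
Borda totals: Elmhurst 47, Glendale 43, Avon 18 → Elmhurst.
The two rules disagree: plurality picks Glendale, Borda picks Elmhurst.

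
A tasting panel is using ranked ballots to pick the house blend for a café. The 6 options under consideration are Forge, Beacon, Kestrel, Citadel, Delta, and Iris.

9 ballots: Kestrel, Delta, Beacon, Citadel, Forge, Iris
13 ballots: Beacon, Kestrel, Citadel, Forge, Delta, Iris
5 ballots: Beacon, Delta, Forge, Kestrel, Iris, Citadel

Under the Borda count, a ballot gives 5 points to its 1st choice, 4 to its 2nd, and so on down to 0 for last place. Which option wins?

Borda scores:
  Forge: 9·1 + 13·2 + 5·3 = 50
  Beacon: 9·3 + 13·5 + 5·5 = 117
  Kestrel: 9·5 + 13·4 + 5·2 = 107
  Citadel: 9·2 + 13·3 + 5·0 = 57
  Delta: 9·4 + 13·1 + 5·4 = 69
  Iris: 9·0 + 13·0 + 5·1 = 5
Beacon has the highest total.

Beacon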